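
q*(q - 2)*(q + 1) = q^3 - q^2 - 2*q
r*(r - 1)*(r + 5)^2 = r^4 + 9*r^3 + 15*r^2 - 25*r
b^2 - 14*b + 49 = (b - 7)^2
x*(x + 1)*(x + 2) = x^3 + 3*x^2 + 2*x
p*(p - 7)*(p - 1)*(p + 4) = p^4 - 4*p^3 - 25*p^2 + 28*p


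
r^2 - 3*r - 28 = (r - 7)*(r + 4)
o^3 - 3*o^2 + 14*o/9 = o*(o - 7/3)*(o - 2/3)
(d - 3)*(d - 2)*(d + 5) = d^3 - 19*d + 30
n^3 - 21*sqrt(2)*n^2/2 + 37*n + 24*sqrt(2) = (n - 8*sqrt(2))*(n - 3*sqrt(2))*(n + sqrt(2)/2)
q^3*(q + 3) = q^4 + 3*q^3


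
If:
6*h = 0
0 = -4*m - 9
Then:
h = 0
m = -9/4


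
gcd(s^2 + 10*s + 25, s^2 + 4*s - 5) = s + 5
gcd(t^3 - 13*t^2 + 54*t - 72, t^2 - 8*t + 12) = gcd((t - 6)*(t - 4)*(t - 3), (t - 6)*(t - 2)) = t - 6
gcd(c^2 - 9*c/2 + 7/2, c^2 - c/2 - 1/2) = c - 1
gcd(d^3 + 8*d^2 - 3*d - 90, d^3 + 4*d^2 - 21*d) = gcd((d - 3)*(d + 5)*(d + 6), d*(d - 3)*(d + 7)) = d - 3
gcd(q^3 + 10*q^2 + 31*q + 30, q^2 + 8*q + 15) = q^2 + 8*q + 15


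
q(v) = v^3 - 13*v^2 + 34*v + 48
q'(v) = 3*v^2 - 26*v + 34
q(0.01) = 48.34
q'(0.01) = 33.74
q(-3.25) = -234.14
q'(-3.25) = 150.19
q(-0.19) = 41.06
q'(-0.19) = 39.05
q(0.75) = 66.61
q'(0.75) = 16.19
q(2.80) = 63.23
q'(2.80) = -15.28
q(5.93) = 1.00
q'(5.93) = -14.69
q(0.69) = 65.60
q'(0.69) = 17.49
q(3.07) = 58.79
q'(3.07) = -17.55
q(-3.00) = -198.00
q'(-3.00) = 139.00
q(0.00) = 48.00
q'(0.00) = 34.00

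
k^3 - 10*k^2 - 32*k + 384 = (k - 8)^2*(k + 6)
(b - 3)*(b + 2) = b^2 - b - 6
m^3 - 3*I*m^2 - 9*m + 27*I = (m - 3)*(m + 3)*(m - 3*I)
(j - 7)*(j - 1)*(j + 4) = j^3 - 4*j^2 - 25*j + 28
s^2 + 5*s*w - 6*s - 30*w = (s - 6)*(s + 5*w)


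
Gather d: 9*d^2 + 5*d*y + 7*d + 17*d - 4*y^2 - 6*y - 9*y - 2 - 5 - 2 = 9*d^2 + d*(5*y + 24) - 4*y^2 - 15*y - 9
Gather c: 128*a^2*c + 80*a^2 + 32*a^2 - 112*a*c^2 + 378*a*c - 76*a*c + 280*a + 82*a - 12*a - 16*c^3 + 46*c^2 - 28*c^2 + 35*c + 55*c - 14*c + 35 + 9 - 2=112*a^2 + 350*a - 16*c^3 + c^2*(18 - 112*a) + c*(128*a^2 + 302*a + 76) + 42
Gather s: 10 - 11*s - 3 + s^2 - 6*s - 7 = s^2 - 17*s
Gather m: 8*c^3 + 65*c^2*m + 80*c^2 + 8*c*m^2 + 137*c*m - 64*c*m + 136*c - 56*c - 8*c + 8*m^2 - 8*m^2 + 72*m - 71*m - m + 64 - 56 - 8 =8*c^3 + 80*c^2 + 8*c*m^2 + 72*c + m*(65*c^2 + 73*c)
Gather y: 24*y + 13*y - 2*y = 35*y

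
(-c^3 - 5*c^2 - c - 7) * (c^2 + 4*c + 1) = -c^5 - 9*c^4 - 22*c^3 - 16*c^2 - 29*c - 7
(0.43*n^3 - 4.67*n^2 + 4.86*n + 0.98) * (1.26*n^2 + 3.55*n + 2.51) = 0.5418*n^5 - 4.3577*n^4 - 9.3756*n^3 + 6.7661*n^2 + 15.6776*n + 2.4598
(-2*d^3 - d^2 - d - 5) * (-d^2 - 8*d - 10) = 2*d^5 + 17*d^4 + 29*d^3 + 23*d^2 + 50*d + 50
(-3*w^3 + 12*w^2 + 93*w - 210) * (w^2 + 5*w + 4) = -3*w^5 - 3*w^4 + 141*w^3 + 303*w^2 - 678*w - 840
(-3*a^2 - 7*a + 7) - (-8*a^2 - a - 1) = 5*a^2 - 6*a + 8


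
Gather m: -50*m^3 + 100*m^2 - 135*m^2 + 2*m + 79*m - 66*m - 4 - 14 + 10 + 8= -50*m^3 - 35*m^2 + 15*m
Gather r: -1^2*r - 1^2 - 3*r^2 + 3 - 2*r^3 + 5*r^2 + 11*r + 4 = -2*r^3 + 2*r^2 + 10*r + 6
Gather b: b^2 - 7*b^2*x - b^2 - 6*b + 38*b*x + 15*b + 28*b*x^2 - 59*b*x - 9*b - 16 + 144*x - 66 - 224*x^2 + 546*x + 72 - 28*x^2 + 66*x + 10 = -7*b^2*x + b*(28*x^2 - 21*x) - 252*x^2 + 756*x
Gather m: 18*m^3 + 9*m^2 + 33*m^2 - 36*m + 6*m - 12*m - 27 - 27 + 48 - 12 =18*m^3 + 42*m^2 - 42*m - 18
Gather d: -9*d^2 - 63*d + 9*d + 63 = -9*d^2 - 54*d + 63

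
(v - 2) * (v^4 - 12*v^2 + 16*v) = v^5 - 2*v^4 - 12*v^3 + 40*v^2 - 32*v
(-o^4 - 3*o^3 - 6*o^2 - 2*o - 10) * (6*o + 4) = -6*o^5 - 22*o^4 - 48*o^3 - 36*o^2 - 68*o - 40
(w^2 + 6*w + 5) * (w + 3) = w^3 + 9*w^2 + 23*w + 15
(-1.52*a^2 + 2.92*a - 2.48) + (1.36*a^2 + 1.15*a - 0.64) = -0.16*a^2 + 4.07*a - 3.12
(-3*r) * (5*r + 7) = -15*r^2 - 21*r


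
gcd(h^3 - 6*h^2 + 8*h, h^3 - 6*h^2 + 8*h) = h^3 - 6*h^2 + 8*h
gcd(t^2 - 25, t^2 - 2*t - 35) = t + 5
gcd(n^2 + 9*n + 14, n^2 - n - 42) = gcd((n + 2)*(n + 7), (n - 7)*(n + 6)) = 1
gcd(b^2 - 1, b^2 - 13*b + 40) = 1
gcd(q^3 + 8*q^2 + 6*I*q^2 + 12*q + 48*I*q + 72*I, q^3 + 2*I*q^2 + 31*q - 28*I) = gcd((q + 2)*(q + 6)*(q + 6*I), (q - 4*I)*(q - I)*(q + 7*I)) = 1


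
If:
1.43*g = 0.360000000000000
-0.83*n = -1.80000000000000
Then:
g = 0.25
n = 2.17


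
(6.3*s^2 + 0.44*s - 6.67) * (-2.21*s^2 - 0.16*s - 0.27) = -13.923*s^4 - 1.9804*s^3 + 12.9693*s^2 + 0.9484*s + 1.8009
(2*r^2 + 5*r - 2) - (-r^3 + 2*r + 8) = r^3 + 2*r^2 + 3*r - 10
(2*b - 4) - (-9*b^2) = 9*b^2 + 2*b - 4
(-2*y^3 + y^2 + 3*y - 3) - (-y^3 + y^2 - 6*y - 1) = -y^3 + 9*y - 2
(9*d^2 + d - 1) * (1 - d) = -9*d^3 + 8*d^2 + 2*d - 1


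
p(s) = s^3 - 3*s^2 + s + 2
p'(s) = 3*s^2 - 6*s + 1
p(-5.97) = -323.67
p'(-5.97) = 143.74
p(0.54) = 1.82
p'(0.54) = -1.37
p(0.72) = 1.54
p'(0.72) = -1.76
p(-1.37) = -7.57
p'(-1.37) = 14.85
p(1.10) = 0.80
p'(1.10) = -1.97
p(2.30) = 0.60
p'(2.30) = 3.07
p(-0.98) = -2.80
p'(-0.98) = 9.76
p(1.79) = -0.09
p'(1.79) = -0.13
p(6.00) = 116.00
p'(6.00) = 73.00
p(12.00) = 1310.00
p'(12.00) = 361.00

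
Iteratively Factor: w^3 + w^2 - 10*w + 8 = (w + 4)*(w^2 - 3*w + 2) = (w - 2)*(w + 4)*(w - 1)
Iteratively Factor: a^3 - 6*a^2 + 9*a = (a)*(a^2 - 6*a + 9) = a*(a - 3)*(a - 3)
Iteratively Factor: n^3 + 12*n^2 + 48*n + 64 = (n + 4)*(n^2 + 8*n + 16) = (n + 4)^2*(n + 4)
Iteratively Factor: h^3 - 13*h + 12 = (h - 3)*(h^2 + 3*h - 4) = (h - 3)*(h - 1)*(h + 4)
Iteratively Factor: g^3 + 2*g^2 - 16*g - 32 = (g + 4)*(g^2 - 2*g - 8) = (g + 2)*(g + 4)*(g - 4)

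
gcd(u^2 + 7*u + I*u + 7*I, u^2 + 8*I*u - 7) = u + I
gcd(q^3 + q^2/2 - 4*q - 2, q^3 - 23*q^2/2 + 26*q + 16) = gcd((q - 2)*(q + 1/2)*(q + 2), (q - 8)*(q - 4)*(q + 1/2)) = q + 1/2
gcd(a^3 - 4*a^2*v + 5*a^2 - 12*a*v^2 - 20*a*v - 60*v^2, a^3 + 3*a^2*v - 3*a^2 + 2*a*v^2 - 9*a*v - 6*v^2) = a + 2*v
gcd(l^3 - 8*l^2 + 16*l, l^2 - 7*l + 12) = l - 4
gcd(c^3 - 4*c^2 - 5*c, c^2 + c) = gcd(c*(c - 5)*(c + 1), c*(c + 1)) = c^2 + c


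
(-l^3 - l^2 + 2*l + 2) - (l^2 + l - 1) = -l^3 - 2*l^2 + l + 3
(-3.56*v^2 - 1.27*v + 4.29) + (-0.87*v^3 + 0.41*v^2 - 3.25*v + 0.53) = -0.87*v^3 - 3.15*v^2 - 4.52*v + 4.82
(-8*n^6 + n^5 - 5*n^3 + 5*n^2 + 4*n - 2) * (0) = 0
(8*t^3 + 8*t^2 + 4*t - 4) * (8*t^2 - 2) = 64*t^5 + 64*t^4 + 16*t^3 - 48*t^2 - 8*t + 8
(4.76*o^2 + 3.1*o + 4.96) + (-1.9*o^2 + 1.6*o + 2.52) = 2.86*o^2 + 4.7*o + 7.48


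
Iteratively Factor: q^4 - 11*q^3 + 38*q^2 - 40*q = (q)*(q^3 - 11*q^2 + 38*q - 40) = q*(q - 2)*(q^2 - 9*q + 20) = q*(q - 4)*(q - 2)*(q - 5)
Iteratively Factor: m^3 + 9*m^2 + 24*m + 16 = (m + 4)*(m^2 + 5*m + 4) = (m + 1)*(m + 4)*(m + 4)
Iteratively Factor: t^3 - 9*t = (t - 3)*(t^2 + 3*t) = (t - 3)*(t + 3)*(t)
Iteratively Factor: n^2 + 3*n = (n)*(n + 3)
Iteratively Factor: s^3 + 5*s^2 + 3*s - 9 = (s - 1)*(s^2 + 6*s + 9) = (s - 1)*(s + 3)*(s + 3)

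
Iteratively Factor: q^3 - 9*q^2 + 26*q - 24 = (q - 4)*(q^2 - 5*q + 6) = (q - 4)*(q - 2)*(q - 3)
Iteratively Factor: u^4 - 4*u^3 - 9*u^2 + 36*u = (u + 3)*(u^3 - 7*u^2 + 12*u) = (u - 4)*(u + 3)*(u^2 - 3*u) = u*(u - 4)*(u + 3)*(u - 3)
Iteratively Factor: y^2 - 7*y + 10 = (y - 2)*(y - 5)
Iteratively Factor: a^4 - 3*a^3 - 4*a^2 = (a)*(a^3 - 3*a^2 - 4*a) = a*(a + 1)*(a^2 - 4*a) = a^2*(a + 1)*(a - 4)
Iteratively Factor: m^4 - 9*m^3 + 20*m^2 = (m)*(m^3 - 9*m^2 + 20*m) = m*(m - 4)*(m^2 - 5*m) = m*(m - 5)*(m - 4)*(m)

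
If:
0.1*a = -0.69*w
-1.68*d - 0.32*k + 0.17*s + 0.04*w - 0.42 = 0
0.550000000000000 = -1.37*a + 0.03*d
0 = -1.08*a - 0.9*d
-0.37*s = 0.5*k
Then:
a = -0.39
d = 0.47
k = -2.19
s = 2.97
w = 0.06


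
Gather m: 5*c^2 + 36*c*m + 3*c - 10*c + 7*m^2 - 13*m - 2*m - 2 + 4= 5*c^2 - 7*c + 7*m^2 + m*(36*c - 15) + 2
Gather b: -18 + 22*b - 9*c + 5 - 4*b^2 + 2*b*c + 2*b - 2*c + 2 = -4*b^2 + b*(2*c + 24) - 11*c - 11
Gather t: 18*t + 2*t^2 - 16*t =2*t^2 + 2*t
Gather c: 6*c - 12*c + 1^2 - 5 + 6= 2 - 6*c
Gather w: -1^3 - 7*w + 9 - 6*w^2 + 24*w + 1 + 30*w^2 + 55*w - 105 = 24*w^2 + 72*w - 96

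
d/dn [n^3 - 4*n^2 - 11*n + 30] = 3*n^2 - 8*n - 11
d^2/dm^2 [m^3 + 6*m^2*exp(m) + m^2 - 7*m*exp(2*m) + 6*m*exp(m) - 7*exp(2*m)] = 6*m^2*exp(m) - 28*m*exp(2*m) + 30*m*exp(m) + 6*m - 56*exp(2*m) + 24*exp(m) + 2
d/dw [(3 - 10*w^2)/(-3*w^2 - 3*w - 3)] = (10*w^2 + 26*w + 3)/(3*(w^4 + 2*w^3 + 3*w^2 + 2*w + 1))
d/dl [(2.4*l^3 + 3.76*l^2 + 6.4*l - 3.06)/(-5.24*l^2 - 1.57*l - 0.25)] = (-12.576*l^4 - 7.53599999999999*l^3 + 25.8328*l^2 - 33.9488*l - 6.4042)/(27.4576*l^4 + 16.4536*l^3 + 5.0849*l^2 + 0.785*l + 0.0625)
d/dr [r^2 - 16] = 2*r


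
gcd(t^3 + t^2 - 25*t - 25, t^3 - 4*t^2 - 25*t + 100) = t^2 - 25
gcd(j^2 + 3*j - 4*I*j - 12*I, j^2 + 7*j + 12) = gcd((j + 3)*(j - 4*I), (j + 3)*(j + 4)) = j + 3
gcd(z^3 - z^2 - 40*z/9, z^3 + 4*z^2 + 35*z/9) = z^2 + 5*z/3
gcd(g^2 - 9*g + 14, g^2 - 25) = 1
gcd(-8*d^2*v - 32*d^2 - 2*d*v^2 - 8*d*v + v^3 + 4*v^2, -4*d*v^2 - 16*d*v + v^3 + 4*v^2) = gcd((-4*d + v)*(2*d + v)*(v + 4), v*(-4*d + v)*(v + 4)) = -4*d*v - 16*d + v^2 + 4*v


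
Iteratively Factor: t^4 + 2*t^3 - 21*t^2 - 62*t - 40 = (t - 5)*(t^3 + 7*t^2 + 14*t + 8) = (t - 5)*(t + 4)*(t^2 + 3*t + 2) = (t - 5)*(t + 2)*(t + 4)*(t + 1)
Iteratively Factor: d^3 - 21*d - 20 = (d + 1)*(d^2 - d - 20) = (d + 1)*(d + 4)*(d - 5)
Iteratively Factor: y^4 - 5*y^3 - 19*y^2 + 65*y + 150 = (y + 3)*(y^3 - 8*y^2 + 5*y + 50) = (y + 2)*(y + 3)*(y^2 - 10*y + 25) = (y - 5)*(y + 2)*(y + 3)*(y - 5)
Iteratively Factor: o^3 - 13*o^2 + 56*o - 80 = (o - 4)*(o^2 - 9*o + 20) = (o - 4)^2*(o - 5)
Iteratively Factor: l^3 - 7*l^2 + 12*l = (l - 3)*(l^2 - 4*l) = l*(l - 3)*(l - 4)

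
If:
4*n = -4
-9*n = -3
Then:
No Solution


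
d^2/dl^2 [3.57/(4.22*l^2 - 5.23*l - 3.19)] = (127.151976*l^2 - 157.584084*l - 3.57*(8.44*l - 5.23)*(16.88*l - 10.46) - 96.117252)/(-4.22*l^2 + 5.23*l + 3.19)^3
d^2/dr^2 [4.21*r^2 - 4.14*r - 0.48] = 8.42000000000000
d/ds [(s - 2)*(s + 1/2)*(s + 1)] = 3*s^2 - s - 5/2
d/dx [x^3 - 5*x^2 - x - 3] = 3*x^2 - 10*x - 1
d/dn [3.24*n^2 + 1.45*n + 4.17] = 6.48*n + 1.45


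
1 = 1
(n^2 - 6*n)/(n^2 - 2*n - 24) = n/(n + 4)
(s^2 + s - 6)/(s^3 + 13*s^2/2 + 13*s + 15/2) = 2*(s - 2)/(2*s^2 + 7*s + 5)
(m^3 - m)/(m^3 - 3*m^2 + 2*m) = (m + 1)/(m - 2)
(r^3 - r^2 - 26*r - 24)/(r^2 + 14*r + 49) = (r^3 - r^2 - 26*r - 24)/(r^2 + 14*r + 49)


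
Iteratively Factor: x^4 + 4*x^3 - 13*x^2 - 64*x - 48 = (x - 4)*(x^3 + 8*x^2 + 19*x + 12) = (x - 4)*(x + 4)*(x^2 + 4*x + 3) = (x - 4)*(x + 3)*(x + 4)*(x + 1)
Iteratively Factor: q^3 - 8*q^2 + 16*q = (q - 4)*(q^2 - 4*q) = (q - 4)^2*(q)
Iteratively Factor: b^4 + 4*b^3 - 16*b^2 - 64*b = (b + 4)*(b^3 - 16*b) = b*(b + 4)*(b^2 - 16) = b*(b + 4)^2*(b - 4)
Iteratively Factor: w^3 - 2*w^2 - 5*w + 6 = (w + 2)*(w^2 - 4*w + 3) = (w - 1)*(w + 2)*(w - 3)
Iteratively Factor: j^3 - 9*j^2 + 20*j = (j - 4)*(j^2 - 5*j) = (j - 5)*(j - 4)*(j)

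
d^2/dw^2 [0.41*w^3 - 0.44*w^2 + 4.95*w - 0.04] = 2.46*w - 0.88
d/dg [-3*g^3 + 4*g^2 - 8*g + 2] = -9*g^2 + 8*g - 8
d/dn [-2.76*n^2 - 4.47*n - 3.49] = -5.52*n - 4.47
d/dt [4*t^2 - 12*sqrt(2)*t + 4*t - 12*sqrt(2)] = 8*t - 12*sqrt(2) + 4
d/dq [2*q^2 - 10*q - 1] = 4*q - 10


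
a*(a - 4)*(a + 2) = a^3 - 2*a^2 - 8*a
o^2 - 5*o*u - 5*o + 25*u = (o - 5)*(o - 5*u)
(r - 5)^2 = r^2 - 10*r + 25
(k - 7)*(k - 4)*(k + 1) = k^3 - 10*k^2 + 17*k + 28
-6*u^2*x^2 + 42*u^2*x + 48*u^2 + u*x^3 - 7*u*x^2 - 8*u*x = (-6*u + x)*(x - 8)*(u*x + u)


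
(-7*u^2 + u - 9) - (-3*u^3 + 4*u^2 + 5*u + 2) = 3*u^3 - 11*u^2 - 4*u - 11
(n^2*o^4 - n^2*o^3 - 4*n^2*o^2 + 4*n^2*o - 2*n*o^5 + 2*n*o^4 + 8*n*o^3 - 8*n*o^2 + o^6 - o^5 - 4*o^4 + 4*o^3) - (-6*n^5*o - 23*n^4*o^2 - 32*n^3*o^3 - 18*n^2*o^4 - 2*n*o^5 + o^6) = 6*n^5*o + 23*n^4*o^2 + 32*n^3*o^3 + 19*n^2*o^4 - n^2*o^3 - 4*n^2*o^2 + 4*n^2*o + 2*n*o^4 + 8*n*o^3 - 8*n*o^2 - o^5 - 4*o^4 + 4*o^3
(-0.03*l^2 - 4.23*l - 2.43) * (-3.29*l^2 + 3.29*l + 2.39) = 0.0987*l^4 + 13.818*l^3 - 5.9937*l^2 - 18.1044*l - 5.8077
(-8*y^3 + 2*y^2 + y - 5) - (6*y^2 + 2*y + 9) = -8*y^3 - 4*y^2 - y - 14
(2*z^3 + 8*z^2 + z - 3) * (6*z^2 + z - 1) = 12*z^5 + 50*z^4 + 12*z^3 - 25*z^2 - 4*z + 3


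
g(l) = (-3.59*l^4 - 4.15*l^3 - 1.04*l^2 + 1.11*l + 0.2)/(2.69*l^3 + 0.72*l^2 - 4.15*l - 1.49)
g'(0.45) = 1.22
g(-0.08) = -0.09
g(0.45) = 0.01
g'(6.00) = -1.25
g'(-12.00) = -1.32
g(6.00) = -9.61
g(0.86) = 1.50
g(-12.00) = 15.00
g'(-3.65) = -1.19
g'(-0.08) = -0.71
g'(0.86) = 8.38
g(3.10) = -6.35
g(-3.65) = 4.21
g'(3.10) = -0.80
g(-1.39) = 3.61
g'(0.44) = 1.17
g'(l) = (-8.07*l^2 - 1.44*l + 4.15)*(-3.59*l^4 - 4.15*l^3 - 1.04*l^2 + 1.11*l + 0.2)/(2.69*l^3 + 0.72*l^2 - 4.15*l - 1.49)^2 + (-14.36*l^3 - 12.45*l^2 - 2.08*l + 1.11)/(2.69*l^3 + 0.72*l^2 - 4.15*l - 1.49)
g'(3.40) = -0.94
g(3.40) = -6.61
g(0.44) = 0.00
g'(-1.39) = 10.00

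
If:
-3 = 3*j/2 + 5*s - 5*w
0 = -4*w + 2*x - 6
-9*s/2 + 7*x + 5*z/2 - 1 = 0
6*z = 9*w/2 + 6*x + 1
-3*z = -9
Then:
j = -19552/891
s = 1759/297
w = -2/33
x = 95/33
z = 3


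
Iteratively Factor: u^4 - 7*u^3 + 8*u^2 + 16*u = (u)*(u^3 - 7*u^2 + 8*u + 16) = u*(u + 1)*(u^2 - 8*u + 16) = u*(u - 4)*(u + 1)*(u - 4)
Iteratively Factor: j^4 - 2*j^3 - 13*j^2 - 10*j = (j - 5)*(j^3 + 3*j^2 + 2*j) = (j - 5)*(j + 1)*(j^2 + 2*j) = (j - 5)*(j + 1)*(j + 2)*(j)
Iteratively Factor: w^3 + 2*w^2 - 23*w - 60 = (w + 4)*(w^2 - 2*w - 15) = (w + 3)*(w + 4)*(w - 5)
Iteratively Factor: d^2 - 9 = (d + 3)*(d - 3)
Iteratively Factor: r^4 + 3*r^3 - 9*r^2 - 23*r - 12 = (r + 4)*(r^3 - r^2 - 5*r - 3) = (r + 1)*(r + 4)*(r^2 - 2*r - 3) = (r + 1)^2*(r + 4)*(r - 3)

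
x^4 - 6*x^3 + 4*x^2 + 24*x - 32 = (x - 4)*(x - 2)^2*(x + 2)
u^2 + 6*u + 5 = (u + 1)*(u + 5)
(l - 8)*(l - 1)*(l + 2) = l^3 - 7*l^2 - 10*l + 16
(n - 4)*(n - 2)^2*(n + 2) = n^4 - 6*n^3 + 4*n^2 + 24*n - 32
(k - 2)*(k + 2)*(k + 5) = k^3 + 5*k^2 - 4*k - 20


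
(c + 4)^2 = c^2 + 8*c + 16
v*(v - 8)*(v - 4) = v^3 - 12*v^2 + 32*v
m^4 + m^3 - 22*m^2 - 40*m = m*(m - 5)*(m + 2)*(m + 4)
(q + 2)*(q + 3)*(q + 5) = q^3 + 10*q^2 + 31*q + 30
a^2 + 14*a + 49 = (a + 7)^2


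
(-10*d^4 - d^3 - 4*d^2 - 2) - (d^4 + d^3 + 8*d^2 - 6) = -11*d^4 - 2*d^3 - 12*d^2 + 4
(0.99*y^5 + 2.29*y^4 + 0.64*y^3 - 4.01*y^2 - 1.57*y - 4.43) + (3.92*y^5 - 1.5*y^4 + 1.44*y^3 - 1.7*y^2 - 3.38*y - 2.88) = 4.91*y^5 + 0.79*y^4 + 2.08*y^3 - 5.71*y^2 - 4.95*y - 7.31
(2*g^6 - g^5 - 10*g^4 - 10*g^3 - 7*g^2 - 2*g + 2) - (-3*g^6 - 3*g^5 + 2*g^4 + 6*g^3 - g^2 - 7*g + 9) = 5*g^6 + 2*g^5 - 12*g^4 - 16*g^3 - 6*g^2 + 5*g - 7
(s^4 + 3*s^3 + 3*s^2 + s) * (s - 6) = s^5 - 3*s^4 - 15*s^3 - 17*s^2 - 6*s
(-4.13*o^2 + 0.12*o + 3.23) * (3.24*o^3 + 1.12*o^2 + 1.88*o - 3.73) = -13.3812*o^5 - 4.2368*o^4 + 2.8352*o^3 + 19.2481*o^2 + 5.6248*o - 12.0479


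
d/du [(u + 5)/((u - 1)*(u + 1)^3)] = ((u - 1)*(u + 1) - 3*(u - 1)*(u + 5) - (u + 1)*(u + 5))/((u - 1)^2*(u + 1)^4)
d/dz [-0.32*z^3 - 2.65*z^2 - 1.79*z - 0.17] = -0.96*z^2 - 5.3*z - 1.79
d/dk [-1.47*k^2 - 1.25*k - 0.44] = -2.94*k - 1.25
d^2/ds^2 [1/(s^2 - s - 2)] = 2*(s^2 - s - (2*s - 1)^2 - 2)/(-s^2 + s + 2)^3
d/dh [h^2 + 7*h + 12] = 2*h + 7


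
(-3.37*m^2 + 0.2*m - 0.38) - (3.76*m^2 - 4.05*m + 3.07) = -7.13*m^2 + 4.25*m - 3.45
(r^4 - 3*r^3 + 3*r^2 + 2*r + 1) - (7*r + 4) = r^4 - 3*r^3 + 3*r^2 - 5*r - 3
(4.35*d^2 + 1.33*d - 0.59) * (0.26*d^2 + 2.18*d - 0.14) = 1.131*d^4 + 9.8288*d^3 + 2.137*d^2 - 1.4724*d + 0.0826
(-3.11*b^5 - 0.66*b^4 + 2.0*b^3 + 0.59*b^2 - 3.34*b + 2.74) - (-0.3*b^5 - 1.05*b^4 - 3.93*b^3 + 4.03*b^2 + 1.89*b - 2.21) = -2.81*b^5 + 0.39*b^4 + 5.93*b^3 - 3.44*b^2 - 5.23*b + 4.95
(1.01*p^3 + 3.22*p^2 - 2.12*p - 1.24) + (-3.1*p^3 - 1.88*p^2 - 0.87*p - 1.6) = -2.09*p^3 + 1.34*p^2 - 2.99*p - 2.84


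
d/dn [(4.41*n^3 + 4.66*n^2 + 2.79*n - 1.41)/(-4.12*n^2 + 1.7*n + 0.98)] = (-18.1692*n^4 + 14.994*n^3 + 32.3822*n^2 - 2.4848*n + 5.1312)/(16.9744*n^4 - 14.008*n^3 - 5.1852*n^2 + 3.332*n + 0.9604)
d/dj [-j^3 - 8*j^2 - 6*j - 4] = -3*j^2 - 16*j - 6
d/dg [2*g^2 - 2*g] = 4*g - 2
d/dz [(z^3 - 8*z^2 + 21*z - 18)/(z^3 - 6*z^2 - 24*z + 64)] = 2*(z^2 - 41*z + 114)/(z^4 - 8*z^3 - 48*z^2 + 256*z + 1024)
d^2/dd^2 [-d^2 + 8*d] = -2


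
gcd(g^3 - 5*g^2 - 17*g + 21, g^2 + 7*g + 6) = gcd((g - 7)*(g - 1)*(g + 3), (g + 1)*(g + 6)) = 1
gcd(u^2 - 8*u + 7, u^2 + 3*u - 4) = u - 1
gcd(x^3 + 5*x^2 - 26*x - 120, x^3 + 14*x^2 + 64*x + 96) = x^2 + 10*x + 24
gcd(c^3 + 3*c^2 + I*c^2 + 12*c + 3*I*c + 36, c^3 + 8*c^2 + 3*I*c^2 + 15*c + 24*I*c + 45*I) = c + 3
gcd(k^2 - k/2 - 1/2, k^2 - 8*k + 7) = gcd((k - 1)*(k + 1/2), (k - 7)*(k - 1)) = k - 1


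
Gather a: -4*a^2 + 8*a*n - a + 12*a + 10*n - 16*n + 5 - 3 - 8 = -4*a^2 + a*(8*n + 11) - 6*n - 6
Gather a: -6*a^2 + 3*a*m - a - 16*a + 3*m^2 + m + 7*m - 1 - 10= -6*a^2 + a*(3*m - 17) + 3*m^2 + 8*m - 11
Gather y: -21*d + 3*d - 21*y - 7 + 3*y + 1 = -18*d - 18*y - 6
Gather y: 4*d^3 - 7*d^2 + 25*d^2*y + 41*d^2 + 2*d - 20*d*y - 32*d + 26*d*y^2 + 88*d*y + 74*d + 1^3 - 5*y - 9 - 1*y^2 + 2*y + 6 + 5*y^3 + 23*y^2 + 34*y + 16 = 4*d^3 + 34*d^2 + 44*d + 5*y^3 + y^2*(26*d + 22) + y*(25*d^2 + 68*d + 31) + 14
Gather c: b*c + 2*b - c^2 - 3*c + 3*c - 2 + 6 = b*c + 2*b - c^2 + 4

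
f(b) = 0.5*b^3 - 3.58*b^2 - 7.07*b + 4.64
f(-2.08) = -0.64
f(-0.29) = 6.38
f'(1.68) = -14.87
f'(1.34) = -13.97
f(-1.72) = 3.67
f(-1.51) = 5.43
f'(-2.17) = 15.53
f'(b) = 1.5*b^2 - 7.16*b - 7.07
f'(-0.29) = -4.87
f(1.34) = -10.06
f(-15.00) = -2382.31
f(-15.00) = -2382.31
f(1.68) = -14.97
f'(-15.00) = 437.83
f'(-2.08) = 14.31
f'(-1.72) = 9.68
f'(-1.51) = 7.16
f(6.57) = -54.54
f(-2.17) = -1.99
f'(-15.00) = 437.83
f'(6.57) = 10.64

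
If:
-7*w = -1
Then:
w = 1/7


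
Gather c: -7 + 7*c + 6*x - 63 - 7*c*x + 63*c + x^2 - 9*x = c*(70 - 7*x) + x^2 - 3*x - 70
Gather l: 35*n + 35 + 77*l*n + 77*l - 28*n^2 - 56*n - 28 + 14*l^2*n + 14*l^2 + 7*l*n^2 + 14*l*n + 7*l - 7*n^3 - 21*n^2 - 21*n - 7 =l^2*(14*n + 14) + l*(7*n^2 + 91*n + 84) - 7*n^3 - 49*n^2 - 42*n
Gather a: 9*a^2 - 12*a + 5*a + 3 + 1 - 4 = 9*a^2 - 7*a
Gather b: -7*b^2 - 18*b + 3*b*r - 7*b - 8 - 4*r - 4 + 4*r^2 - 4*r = -7*b^2 + b*(3*r - 25) + 4*r^2 - 8*r - 12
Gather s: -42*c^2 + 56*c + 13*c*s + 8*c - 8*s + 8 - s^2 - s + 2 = -42*c^2 + 64*c - s^2 + s*(13*c - 9) + 10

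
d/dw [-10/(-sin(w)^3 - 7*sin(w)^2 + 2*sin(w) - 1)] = 10*(-3*sin(w)^2 - 14*sin(w) + 2)*cos(w)/(sin(w)^3 + 7*sin(w)^2 - 2*sin(w) + 1)^2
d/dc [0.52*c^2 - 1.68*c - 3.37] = 1.04*c - 1.68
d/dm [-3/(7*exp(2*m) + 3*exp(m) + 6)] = (42*exp(m) + 9)*exp(m)/(7*exp(2*m) + 3*exp(m) + 6)^2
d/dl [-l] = -1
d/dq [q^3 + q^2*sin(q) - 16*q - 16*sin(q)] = q^2*cos(q) + 3*q^2 + 2*q*sin(q) - 16*cos(q) - 16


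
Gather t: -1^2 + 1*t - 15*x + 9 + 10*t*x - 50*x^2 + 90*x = t*(10*x + 1) - 50*x^2 + 75*x + 8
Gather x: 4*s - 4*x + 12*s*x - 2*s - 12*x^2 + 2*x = 2*s - 12*x^2 + x*(12*s - 2)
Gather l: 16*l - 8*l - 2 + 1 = 8*l - 1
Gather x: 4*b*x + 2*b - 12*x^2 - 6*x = 2*b - 12*x^2 + x*(4*b - 6)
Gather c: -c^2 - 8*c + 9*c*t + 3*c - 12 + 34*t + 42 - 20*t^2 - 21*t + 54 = -c^2 + c*(9*t - 5) - 20*t^2 + 13*t + 84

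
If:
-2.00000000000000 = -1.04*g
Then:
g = 1.92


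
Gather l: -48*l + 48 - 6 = 42 - 48*l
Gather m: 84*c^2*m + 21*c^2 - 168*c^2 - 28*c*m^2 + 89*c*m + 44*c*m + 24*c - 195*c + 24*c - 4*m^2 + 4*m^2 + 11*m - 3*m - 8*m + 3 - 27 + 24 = -147*c^2 - 28*c*m^2 - 147*c + m*(84*c^2 + 133*c)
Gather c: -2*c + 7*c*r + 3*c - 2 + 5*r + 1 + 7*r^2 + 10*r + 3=c*(7*r + 1) + 7*r^2 + 15*r + 2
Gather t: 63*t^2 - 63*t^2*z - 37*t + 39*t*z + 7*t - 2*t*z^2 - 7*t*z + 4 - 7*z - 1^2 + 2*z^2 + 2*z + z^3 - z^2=t^2*(63 - 63*z) + t*(-2*z^2 + 32*z - 30) + z^3 + z^2 - 5*z + 3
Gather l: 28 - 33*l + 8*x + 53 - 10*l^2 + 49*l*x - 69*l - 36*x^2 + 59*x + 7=-10*l^2 + l*(49*x - 102) - 36*x^2 + 67*x + 88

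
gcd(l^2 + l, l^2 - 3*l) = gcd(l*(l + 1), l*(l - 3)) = l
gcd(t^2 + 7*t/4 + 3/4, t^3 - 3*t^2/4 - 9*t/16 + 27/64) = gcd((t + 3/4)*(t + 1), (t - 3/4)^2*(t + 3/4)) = t + 3/4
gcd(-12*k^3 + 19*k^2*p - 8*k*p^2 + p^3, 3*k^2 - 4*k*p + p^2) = 3*k^2 - 4*k*p + p^2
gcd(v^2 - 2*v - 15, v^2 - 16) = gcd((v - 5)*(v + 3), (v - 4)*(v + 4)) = 1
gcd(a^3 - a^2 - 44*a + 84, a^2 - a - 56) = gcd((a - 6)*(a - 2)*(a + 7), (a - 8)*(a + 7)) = a + 7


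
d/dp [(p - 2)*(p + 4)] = 2*p + 2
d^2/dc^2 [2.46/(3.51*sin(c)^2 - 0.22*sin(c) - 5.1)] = (121.229784*sin(c)^4 - 5.698836*sin(c)^3 - 5.57977200000002*sin(c)^2 + 8.637552*sin(c) - 88.311048)/(-3.51*sin(c)^2 + 0.22*sin(c) + 5.1)^3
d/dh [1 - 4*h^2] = -8*h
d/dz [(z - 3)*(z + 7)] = 2*z + 4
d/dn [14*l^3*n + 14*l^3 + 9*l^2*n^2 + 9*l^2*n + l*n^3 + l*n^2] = l*(14*l^2 + 18*l*n + 9*l + 3*n^2 + 2*n)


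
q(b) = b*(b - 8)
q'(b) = 2*b - 8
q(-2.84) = 30.79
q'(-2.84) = -13.68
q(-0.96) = 8.60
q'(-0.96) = -9.92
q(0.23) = -1.79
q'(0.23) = -7.54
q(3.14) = -15.26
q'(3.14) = -1.72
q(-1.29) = 11.98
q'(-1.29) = -10.58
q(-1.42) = 13.38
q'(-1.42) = -10.84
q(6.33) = -10.57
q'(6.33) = 4.66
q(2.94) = -14.88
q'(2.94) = -2.12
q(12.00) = 48.00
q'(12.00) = 16.00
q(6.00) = -12.00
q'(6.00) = 4.00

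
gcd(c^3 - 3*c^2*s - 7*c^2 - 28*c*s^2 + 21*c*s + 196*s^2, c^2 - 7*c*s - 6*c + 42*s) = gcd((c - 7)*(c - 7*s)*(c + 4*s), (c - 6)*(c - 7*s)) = -c + 7*s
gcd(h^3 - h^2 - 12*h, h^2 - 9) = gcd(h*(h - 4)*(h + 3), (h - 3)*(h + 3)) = h + 3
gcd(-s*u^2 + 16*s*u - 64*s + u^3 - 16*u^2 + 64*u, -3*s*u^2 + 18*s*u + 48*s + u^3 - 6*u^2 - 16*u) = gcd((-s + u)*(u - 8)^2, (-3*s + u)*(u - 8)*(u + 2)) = u - 8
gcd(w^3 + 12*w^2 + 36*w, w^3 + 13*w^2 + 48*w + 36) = w^2 + 12*w + 36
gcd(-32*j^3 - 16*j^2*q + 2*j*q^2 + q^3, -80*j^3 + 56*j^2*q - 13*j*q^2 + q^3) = -4*j + q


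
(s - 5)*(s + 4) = s^2 - s - 20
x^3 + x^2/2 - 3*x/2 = x*(x - 1)*(x + 3/2)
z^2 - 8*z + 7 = (z - 7)*(z - 1)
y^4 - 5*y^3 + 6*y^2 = y^2*(y - 3)*(y - 2)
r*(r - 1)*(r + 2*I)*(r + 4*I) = r^4 - r^3 + 6*I*r^3 - 8*r^2 - 6*I*r^2 + 8*r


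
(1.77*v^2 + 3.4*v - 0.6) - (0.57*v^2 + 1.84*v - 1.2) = 1.2*v^2 + 1.56*v + 0.6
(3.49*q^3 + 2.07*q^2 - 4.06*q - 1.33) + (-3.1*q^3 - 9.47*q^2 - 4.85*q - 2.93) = 0.39*q^3 - 7.4*q^2 - 8.91*q - 4.26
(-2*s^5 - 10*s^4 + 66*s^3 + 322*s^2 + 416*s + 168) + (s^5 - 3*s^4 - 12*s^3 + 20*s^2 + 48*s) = -s^5 - 13*s^4 + 54*s^3 + 342*s^2 + 464*s + 168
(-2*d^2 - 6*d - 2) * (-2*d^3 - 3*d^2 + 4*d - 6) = 4*d^5 + 18*d^4 + 14*d^3 - 6*d^2 + 28*d + 12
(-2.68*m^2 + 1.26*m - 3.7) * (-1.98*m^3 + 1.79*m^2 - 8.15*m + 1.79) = 5.3064*m^5 - 7.292*m^4 + 31.4234*m^3 - 21.6892*m^2 + 32.4104*m - 6.623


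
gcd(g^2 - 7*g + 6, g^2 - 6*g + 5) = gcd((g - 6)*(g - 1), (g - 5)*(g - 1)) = g - 1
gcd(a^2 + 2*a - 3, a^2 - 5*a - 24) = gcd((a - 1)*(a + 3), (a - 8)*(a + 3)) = a + 3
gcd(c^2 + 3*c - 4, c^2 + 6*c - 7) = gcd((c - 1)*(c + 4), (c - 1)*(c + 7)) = c - 1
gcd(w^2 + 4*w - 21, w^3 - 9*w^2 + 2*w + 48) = w - 3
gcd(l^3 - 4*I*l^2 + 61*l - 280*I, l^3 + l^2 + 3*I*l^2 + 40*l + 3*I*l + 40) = l^2 + 3*I*l + 40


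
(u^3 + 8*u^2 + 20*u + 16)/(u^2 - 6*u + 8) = (u^3 + 8*u^2 + 20*u + 16)/(u^2 - 6*u + 8)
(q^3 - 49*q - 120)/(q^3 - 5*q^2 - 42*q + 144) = (q^2 + 8*q + 15)/(q^2 + 3*q - 18)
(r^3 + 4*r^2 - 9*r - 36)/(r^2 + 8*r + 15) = (r^2 + r - 12)/(r + 5)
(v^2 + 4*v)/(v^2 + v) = (v + 4)/(v + 1)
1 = 1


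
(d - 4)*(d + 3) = d^2 - d - 12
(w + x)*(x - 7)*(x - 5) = w*x^2 - 12*w*x + 35*w + x^3 - 12*x^2 + 35*x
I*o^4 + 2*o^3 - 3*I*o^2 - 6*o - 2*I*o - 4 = (o - 2)*(o + 1)*(o - 2*I)*(I*o + I)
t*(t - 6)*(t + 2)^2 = t^4 - 2*t^3 - 20*t^2 - 24*t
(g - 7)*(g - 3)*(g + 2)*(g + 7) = g^4 - g^3 - 55*g^2 + 49*g + 294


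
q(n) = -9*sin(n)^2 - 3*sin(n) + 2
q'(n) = -18*sin(n)*cos(n) - 3*cos(n)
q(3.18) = 2.10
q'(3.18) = 2.31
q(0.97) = -6.60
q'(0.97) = -10.09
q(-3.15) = 1.97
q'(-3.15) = 3.15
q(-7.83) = -4.00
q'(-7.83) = 0.36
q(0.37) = -0.26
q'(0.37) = -8.87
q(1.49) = -9.93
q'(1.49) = -1.69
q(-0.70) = 0.20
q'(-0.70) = 6.57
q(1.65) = -9.93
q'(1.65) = 1.66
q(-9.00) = 1.71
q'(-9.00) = -4.03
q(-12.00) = -2.20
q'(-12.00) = -10.68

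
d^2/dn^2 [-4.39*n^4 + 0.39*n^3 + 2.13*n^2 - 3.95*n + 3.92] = -52.68*n^2 + 2.34*n + 4.26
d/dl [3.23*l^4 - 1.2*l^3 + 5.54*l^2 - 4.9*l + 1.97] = 12.92*l^3 - 3.6*l^2 + 11.08*l - 4.9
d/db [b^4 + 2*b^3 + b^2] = 2*b*(2*b^2 + 3*b + 1)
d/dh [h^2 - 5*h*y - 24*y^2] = 2*h - 5*y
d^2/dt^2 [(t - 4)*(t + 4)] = 2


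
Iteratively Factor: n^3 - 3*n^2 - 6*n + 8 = (n - 1)*(n^2 - 2*n - 8) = (n - 1)*(n + 2)*(n - 4)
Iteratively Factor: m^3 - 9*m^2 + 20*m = (m)*(m^2 - 9*m + 20) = m*(m - 4)*(m - 5)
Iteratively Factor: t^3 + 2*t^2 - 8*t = (t - 2)*(t^2 + 4*t) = t*(t - 2)*(t + 4)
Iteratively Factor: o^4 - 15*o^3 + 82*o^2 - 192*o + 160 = (o - 2)*(o^3 - 13*o^2 + 56*o - 80) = (o - 4)*(o - 2)*(o^2 - 9*o + 20) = (o - 5)*(o - 4)*(o - 2)*(o - 4)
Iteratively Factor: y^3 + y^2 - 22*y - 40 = (y - 5)*(y^2 + 6*y + 8) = (y - 5)*(y + 2)*(y + 4)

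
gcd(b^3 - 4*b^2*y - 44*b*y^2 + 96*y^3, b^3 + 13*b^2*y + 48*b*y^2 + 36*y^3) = b + 6*y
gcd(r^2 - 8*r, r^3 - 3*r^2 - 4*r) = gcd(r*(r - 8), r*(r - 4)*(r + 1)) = r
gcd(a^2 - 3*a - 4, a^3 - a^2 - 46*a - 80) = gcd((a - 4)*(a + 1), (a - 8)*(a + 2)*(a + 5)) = 1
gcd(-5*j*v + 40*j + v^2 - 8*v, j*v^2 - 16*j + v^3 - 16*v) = 1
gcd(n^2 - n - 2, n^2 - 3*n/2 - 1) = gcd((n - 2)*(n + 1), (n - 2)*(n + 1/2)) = n - 2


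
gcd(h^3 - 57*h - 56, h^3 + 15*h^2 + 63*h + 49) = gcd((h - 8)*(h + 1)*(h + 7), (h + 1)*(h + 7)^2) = h^2 + 8*h + 7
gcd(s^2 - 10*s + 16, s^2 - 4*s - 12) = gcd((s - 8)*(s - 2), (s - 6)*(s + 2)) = 1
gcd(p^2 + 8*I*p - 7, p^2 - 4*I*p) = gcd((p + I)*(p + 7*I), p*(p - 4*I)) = 1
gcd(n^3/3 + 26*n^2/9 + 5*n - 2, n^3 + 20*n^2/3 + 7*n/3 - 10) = n + 6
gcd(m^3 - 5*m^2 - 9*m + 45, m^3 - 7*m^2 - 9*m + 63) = m^2 - 9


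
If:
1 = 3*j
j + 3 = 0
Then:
No Solution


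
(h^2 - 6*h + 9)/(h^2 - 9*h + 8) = (h^2 - 6*h + 9)/(h^2 - 9*h + 8)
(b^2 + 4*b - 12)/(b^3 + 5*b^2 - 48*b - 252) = (b - 2)/(b^2 - b - 42)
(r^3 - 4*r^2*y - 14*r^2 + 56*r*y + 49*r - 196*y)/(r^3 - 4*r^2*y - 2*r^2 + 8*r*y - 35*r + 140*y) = (r - 7)/(r + 5)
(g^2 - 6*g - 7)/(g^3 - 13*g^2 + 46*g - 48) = (g^2 - 6*g - 7)/(g^3 - 13*g^2 + 46*g - 48)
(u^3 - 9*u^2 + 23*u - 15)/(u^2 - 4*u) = (u^3 - 9*u^2 + 23*u - 15)/(u*(u - 4))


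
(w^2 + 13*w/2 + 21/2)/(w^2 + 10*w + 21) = (w + 7/2)/(w + 7)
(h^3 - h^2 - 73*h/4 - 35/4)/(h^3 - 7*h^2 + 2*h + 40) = (h^2 + 4*h + 7/4)/(h^2 - 2*h - 8)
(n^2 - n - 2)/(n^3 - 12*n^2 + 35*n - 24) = (n^2 - n - 2)/(n^3 - 12*n^2 + 35*n - 24)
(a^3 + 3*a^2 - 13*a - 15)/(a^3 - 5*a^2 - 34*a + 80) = (a^2 - 2*a - 3)/(a^2 - 10*a + 16)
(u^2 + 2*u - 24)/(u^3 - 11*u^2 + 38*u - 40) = (u + 6)/(u^2 - 7*u + 10)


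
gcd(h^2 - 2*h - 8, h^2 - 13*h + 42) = 1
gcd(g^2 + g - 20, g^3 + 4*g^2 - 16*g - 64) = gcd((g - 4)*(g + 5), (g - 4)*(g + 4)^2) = g - 4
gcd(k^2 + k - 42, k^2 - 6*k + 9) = 1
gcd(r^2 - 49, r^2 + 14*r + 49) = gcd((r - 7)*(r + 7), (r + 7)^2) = r + 7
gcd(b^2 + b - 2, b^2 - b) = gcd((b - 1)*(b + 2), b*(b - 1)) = b - 1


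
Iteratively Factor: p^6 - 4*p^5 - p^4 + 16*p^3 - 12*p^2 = (p)*(p^5 - 4*p^4 - p^3 + 16*p^2 - 12*p) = p*(p + 2)*(p^4 - 6*p^3 + 11*p^2 - 6*p) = p*(p - 3)*(p + 2)*(p^3 - 3*p^2 + 2*p) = p^2*(p - 3)*(p + 2)*(p^2 - 3*p + 2) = p^2*(p - 3)*(p - 1)*(p + 2)*(p - 2)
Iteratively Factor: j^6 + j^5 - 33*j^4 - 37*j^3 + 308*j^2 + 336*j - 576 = (j + 4)*(j^5 - 3*j^4 - 21*j^3 + 47*j^2 + 120*j - 144) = (j + 3)*(j + 4)*(j^4 - 6*j^3 - 3*j^2 + 56*j - 48) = (j - 4)*(j + 3)*(j + 4)*(j^3 - 2*j^2 - 11*j + 12) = (j - 4)^2*(j + 3)*(j + 4)*(j^2 + 2*j - 3) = (j - 4)^2*(j + 3)^2*(j + 4)*(j - 1)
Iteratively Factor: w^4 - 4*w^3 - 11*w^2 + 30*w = (w + 3)*(w^3 - 7*w^2 + 10*w) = (w - 2)*(w + 3)*(w^2 - 5*w) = w*(w - 2)*(w + 3)*(w - 5)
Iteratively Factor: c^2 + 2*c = (c)*(c + 2)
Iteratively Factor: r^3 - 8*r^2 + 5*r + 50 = (r + 2)*(r^2 - 10*r + 25) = (r - 5)*(r + 2)*(r - 5)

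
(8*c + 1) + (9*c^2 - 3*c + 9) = 9*c^2 + 5*c + 10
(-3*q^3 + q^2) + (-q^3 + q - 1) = -4*q^3 + q^2 + q - 1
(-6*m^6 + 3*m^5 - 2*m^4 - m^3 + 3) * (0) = 0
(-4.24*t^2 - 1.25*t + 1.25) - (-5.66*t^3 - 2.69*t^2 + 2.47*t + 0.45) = 5.66*t^3 - 1.55*t^2 - 3.72*t + 0.8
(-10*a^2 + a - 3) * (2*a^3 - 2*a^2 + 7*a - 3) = -20*a^5 + 22*a^4 - 78*a^3 + 43*a^2 - 24*a + 9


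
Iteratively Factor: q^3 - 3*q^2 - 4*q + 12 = (q + 2)*(q^2 - 5*q + 6) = (q - 2)*(q + 2)*(q - 3)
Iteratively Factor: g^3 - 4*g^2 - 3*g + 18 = (g + 2)*(g^2 - 6*g + 9) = (g - 3)*(g + 2)*(g - 3)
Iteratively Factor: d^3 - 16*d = (d + 4)*(d^2 - 4*d) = d*(d + 4)*(d - 4)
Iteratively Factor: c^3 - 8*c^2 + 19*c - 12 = (c - 1)*(c^2 - 7*c + 12) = (c - 3)*(c - 1)*(c - 4)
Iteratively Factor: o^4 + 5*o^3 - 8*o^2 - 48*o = (o + 4)*(o^3 + o^2 - 12*o) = o*(o + 4)*(o^2 + o - 12) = o*(o - 3)*(o + 4)*(o + 4)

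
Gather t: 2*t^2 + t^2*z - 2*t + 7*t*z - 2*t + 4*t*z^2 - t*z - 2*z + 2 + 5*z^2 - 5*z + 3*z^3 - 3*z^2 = t^2*(z + 2) + t*(4*z^2 + 6*z - 4) + 3*z^3 + 2*z^2 - 7*z + 2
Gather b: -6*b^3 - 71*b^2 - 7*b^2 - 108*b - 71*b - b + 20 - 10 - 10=-6*b^3 - 78*b^2 - 180*b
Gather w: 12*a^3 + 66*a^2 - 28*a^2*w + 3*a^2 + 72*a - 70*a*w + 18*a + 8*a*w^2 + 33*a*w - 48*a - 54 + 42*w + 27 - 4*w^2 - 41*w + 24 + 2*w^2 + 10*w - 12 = 12*a^3 + 69*a^2 + 42*a + w^2*(8*a - 2) + w*(-28*a^2 - 37*a + 11) - 15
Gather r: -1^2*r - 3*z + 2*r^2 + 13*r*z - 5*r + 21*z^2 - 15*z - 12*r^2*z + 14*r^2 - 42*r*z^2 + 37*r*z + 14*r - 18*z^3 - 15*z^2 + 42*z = r^2*(16 - 12*z) + r*(-42*z^2 + 50*z + 8) - 18*z^3 + 6*z^2 + 24*z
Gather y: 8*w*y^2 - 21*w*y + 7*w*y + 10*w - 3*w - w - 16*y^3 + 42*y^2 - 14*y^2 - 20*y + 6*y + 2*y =6*w - 16*y^3 + y^2*(8*w + 28) + y*(-14*w - 12)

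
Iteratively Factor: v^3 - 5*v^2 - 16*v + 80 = (v - 5)*(v^2 - 16) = (v - 5)*(v + 4)*(v - 4)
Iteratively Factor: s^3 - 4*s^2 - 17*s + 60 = (s + 4)*(s^2 - 8*s + 15) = (s - 5)*(s + 4)*(s - 3)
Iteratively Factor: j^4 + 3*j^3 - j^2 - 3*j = (j + 1)*(j^3 + 2*j^2 - 3*j) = (j + 1)*(j + 3)*(j^2 - j) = j*(j + 1)*(j + 3)*(j - 1)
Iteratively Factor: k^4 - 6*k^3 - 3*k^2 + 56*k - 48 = (k - 4)*(k^3 - 2*k^2 - 11*k + 12) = (k - 4)*(k + 3)*(k^2 - 5*k + 4) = (k - 4)*(k - 1)*(k + 3)*(k - 4)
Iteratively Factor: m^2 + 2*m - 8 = (m - 2)*(m + 4)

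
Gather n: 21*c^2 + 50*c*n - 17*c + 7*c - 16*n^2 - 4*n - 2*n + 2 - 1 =21*c^2 - 10*c - 16*n^2 + n*(50*c - 6) + 1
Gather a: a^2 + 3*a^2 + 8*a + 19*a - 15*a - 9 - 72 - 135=4*a^2 + 12*a - 216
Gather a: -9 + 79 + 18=88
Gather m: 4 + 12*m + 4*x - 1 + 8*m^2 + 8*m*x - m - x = 8*m^2 + m*(8*x + 11) + 3*x + 3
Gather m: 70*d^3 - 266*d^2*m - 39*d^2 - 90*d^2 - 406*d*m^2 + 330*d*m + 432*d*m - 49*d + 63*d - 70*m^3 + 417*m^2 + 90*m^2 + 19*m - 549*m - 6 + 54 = 70*d^3 - 129*d^2 + 14*d - 70*m^3 + m^2*(507 - 406*d) + m*(-266*d^2 + 762*d - 530) + 48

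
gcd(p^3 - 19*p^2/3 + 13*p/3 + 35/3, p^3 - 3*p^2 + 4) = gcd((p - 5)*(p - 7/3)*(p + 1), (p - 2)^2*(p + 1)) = p + 1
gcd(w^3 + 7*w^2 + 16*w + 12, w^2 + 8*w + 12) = w + 2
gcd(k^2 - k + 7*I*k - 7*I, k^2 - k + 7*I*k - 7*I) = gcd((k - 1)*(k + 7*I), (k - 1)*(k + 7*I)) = k^2 + k*(-1 + 7*I) - 7*I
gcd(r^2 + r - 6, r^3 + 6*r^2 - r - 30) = r^2 + r - 6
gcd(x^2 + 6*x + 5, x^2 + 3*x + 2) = x + 1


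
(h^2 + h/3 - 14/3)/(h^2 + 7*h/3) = (h - 2)/h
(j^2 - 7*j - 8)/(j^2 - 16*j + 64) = (j + 1)/(j - 8)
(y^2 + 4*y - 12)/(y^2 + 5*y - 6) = (y - 2)/(y - 1)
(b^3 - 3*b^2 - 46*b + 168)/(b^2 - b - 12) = (b^2 + b - 42)/(b + 3)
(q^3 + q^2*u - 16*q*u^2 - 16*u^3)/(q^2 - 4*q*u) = q + 5*u + 4*u^2/q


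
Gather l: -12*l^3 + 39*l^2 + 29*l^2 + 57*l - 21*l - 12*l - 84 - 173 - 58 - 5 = -12*l^3 + 68*l^2 + 24*l - 320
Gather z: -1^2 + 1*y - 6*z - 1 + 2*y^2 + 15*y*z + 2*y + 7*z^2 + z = 2*y^2 + 3*y + 7*z^2 + z*(15*y - 5) - 2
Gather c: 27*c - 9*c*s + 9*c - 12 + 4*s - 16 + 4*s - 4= c*(36 - 9*s) + 8*s - 32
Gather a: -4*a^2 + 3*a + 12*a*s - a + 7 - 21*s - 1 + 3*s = -4*a^2 + a*(12*s + 2) - 18*s + 6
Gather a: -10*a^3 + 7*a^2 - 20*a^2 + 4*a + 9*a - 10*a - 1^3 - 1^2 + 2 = -10*a^3 - 13*a^2 + 3*a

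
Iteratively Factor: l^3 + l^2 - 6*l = (l + 3)*(l^2 - 2*l) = l*(l + 3)*(l - 2)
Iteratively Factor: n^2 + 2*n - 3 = (n - 1)*(n + 3)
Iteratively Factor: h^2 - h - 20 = (h - 5)*(h + 4)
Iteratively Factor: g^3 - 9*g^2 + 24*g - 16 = (g - 4)*(g^2 - 5*g + 4) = (g - 4)*(g - 1)*(g - 4)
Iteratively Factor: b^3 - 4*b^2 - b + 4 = (b - 4)*(b^2 - 1) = (b - 4)*(b - 1)*(b + 1)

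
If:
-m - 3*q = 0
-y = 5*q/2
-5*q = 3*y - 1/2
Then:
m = 3/5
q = -1/5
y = 1/2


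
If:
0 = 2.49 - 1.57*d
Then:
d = 1.59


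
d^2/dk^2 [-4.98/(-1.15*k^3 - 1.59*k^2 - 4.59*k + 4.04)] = (-(34.362*k + 15.8364)*(1.15*k^3 + 1.59*k^2 + 4.59*k - 4.04) + 4.98*(3.45*k^2 + 3.18*k + 4.59)*(6.9*k^2 + 6.36*k + 9.18))/(1.15*k^3 + 1.59*k^2 + 4.59*k - 4.04)^3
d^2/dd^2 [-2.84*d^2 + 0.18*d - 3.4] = -5.68000000000000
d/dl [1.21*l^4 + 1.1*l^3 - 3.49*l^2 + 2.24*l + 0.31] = 4.84*l^3 + 3.3*l^2 - 6.98*l + 2.24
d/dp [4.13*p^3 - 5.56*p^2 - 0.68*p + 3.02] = 12.39*p^2 - 11.12*p - 0.68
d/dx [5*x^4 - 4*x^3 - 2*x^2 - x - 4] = 20*x^3 - 12*x^2 - 4*x - 1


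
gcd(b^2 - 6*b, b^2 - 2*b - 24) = b - 6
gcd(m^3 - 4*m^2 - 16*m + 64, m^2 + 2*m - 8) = m + 4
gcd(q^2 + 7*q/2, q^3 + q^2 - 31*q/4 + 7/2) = q + 7/2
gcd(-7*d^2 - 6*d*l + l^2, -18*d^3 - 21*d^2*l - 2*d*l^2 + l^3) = d + l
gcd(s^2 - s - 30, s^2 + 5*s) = s + 5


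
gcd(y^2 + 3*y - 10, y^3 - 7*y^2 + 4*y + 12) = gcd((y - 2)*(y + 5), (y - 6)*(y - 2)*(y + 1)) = y - 2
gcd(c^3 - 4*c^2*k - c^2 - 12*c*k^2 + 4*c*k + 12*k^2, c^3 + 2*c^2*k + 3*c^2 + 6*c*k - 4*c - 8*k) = c^2 + 2*c*k - c - 2*k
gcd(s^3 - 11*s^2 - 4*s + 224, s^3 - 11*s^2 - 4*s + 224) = s^3 - 11*s^2 - 4*s + 224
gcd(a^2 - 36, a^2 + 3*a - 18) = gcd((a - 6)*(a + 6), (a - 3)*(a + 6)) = a + 6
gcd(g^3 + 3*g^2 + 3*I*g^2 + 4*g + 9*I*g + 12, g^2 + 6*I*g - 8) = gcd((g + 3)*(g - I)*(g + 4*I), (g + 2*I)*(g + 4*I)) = g + 4*I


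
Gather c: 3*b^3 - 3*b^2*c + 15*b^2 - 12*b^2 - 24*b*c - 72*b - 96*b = 3*b^3 + 3*b^2 - 168*b + c*(-3*b^2 - 24*b)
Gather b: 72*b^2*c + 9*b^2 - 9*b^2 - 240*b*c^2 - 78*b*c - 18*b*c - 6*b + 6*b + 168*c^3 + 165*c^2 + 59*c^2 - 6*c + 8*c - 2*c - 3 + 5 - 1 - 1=72*b^2*c + b*(-240*c^2 - 96*c) + 168*c^3 + 224*c^2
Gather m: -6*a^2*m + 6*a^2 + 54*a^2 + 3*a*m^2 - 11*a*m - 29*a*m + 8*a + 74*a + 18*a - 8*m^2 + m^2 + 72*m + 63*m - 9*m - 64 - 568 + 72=60*a^2 + 100*a + m^2*(3*a - 7) + m*(-6*a^2 - 40*a + 126) - 560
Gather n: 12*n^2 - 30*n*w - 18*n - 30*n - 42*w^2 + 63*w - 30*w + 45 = 12*n^2 + n*(-30*w - 48) - 42*w^2 + 33*w + 45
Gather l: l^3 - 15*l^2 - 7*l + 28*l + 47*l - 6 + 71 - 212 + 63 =l^3 - 15*l^2 + 68*l - 84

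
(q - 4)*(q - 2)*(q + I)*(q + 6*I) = q^4 - 6*q^3 + 7*I*q^3 + 2*q^2 - 42*I*q^2 + 36*q + 56*I*q - 48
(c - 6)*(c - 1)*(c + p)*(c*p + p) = c^4*p + c^3*p^2 - 6*c^3*p - 6*c^2*p^2 - c^2*p - c*p^2 + 6*c*p + 6*p^2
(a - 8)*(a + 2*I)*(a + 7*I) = a^3 - 8*a^2 + 9*I*a^2 - 14*a - 72*I*a + 112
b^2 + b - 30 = (b - 5)*(b + 6)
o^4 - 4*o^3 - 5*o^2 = o^2*(o - 5)*(o + 1)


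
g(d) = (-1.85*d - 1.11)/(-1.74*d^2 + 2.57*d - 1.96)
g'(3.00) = -0.35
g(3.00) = 0.67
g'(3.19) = -0.29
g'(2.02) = -0.97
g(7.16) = 0.20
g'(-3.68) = -0.02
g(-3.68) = -0.16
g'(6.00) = -0.05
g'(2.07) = -0.91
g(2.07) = 1.21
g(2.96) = 0.69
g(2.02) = 1.25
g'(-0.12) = 1.31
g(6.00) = 0.25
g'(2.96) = -0.36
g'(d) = (-1.85*d - 1.11)*(3.48*d - 2.57)/(-1.74*d^2 + 2.57*d - 1.96)^2 - 1.85/(-1.74*d^2 + 2.57*d - 1.96) = (-3.219*d^2 - 3.8628*d + 6.4787)/(3.0276*d^4 - 8.9436*d^3 + 13.4257*d^2 - 10.0744*d + 3.8416)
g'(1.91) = -1.09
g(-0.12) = 0.39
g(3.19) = 0.61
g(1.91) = 1.37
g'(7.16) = -0.04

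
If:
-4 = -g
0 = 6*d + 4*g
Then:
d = -8/3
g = 4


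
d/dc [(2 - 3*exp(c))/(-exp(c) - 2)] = 8*exp(c)/(exp(c) + 2)^2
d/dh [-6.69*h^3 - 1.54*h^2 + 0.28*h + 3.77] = -20.07*h^2 - 3.08*h + 0.28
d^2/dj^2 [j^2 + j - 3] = 2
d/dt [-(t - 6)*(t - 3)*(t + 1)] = -3*t^2 + 16*t - 9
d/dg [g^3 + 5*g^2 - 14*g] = 3*g^2 + 10*g - 14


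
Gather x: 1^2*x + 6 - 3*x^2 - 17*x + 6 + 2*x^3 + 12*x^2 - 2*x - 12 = 2*x^3 + 9*x^2 - 18*x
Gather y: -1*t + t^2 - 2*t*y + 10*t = t^2 - 2*t*y + 9*t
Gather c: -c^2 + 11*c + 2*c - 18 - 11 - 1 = -c^2 + 13*c - 30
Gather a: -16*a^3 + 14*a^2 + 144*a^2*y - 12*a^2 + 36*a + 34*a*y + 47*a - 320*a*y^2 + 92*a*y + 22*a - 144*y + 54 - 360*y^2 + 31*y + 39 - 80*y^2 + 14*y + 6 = -16*a^3 + a^2*(144*y + 2) + a*(-320*y^2 + 126*y + 105) - 440*y^2 - 99*y + 99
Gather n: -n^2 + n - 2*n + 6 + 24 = -n^2 - n + 30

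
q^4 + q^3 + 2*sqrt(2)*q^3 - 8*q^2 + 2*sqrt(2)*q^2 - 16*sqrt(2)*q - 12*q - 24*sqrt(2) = (q - 3)*(q + 2)^2*(q + 2*sqrt(2))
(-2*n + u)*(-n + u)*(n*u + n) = 2*n^3*u + 2*n^3 - 3*n^2*u^2 - 3*n^2*u + n*u^3 + n*u^2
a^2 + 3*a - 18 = (a - 3)*(a + 6)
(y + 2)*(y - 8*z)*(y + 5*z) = y^3 - 3*y^2*z + 2*y^2 - 40*y*z^2 - 6*y*z - 80*z^2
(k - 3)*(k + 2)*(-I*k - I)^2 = -k^4 - k^3 + 7*k^2 + 13*k + 6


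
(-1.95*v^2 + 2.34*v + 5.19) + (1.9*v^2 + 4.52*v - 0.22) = -0.05*v^2 + 6.86*v + 4.97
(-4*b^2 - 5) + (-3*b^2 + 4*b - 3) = -7*b^2 + 4*b - 8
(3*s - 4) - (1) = 3*s - 5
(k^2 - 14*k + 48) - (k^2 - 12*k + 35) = 13 - 2*k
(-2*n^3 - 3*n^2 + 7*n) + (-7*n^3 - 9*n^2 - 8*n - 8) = -9*n^3 - 12*n^2 - n - 8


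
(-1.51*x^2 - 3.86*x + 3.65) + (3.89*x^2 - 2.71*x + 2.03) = 2.38*x^2 - 6.57*x + 5.68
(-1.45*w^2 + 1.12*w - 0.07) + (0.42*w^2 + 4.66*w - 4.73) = -1.03*w^2 + 5.78*w - 4.8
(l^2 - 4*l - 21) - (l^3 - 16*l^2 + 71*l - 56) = -l^3 + 17*l^2 - 75*l + 35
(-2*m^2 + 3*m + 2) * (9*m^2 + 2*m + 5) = -18*m^4 + 23*m^3 + 14*m^2 + 19*m + 10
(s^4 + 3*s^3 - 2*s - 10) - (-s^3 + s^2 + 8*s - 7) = s^4 + 4*s^3 - s^2 - 10*s - 3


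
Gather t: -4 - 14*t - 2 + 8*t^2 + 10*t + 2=8*t^2 - 4*t - 4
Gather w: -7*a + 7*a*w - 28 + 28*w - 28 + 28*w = -7*a + w*(7*a + 56) - 56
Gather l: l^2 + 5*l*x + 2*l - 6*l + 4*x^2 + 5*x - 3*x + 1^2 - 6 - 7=l^2 + l*(5*x - 4) + 4*x^2 + 2*x - 12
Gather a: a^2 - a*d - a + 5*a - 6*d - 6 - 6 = a^2 + a*(4 - d) - 6*d - 12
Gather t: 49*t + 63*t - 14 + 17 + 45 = 112*t + 48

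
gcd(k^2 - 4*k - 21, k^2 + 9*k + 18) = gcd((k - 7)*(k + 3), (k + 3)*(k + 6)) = k + 3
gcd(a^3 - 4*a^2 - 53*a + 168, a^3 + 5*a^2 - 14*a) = a + 7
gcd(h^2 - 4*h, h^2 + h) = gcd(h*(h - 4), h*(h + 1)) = h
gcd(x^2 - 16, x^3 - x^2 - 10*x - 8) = x - 4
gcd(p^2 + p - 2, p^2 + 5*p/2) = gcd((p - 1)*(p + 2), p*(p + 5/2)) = 1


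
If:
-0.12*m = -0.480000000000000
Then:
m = 4.00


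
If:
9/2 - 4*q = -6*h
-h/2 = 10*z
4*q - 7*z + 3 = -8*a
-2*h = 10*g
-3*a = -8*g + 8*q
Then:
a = -897/1795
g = 198/1795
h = -198/359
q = 855/2872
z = 99/3590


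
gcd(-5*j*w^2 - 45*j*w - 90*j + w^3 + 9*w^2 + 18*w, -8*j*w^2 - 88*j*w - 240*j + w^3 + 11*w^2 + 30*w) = w + 6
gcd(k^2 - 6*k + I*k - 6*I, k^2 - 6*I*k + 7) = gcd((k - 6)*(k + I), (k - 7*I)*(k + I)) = k + I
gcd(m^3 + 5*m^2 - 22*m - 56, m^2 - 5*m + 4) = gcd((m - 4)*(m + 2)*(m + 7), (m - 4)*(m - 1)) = m - 4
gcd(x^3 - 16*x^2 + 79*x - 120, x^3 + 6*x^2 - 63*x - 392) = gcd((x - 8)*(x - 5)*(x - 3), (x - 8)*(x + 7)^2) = x - 8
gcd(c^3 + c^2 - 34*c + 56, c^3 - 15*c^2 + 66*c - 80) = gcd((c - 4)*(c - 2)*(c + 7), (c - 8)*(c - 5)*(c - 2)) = c - 2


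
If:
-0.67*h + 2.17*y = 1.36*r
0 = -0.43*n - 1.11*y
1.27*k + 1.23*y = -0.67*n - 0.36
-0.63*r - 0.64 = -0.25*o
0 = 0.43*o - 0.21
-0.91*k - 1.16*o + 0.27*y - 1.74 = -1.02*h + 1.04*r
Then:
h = 1.16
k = -0.35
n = 0.41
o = 0.49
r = -0.82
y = -0.16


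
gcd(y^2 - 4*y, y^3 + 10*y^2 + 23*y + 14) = 1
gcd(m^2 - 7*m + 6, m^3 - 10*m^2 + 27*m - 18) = m^2 - 7*m + 6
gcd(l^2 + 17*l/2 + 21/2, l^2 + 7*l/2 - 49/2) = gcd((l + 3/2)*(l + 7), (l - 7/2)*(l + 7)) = l + 7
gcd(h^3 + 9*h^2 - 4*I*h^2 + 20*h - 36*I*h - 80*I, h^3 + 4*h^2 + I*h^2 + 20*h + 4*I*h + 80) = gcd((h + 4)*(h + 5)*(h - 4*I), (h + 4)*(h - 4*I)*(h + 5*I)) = h^2 + h*(4 - 4*I) - 16*I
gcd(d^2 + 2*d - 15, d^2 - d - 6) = d - 3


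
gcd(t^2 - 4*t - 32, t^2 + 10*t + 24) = t + 4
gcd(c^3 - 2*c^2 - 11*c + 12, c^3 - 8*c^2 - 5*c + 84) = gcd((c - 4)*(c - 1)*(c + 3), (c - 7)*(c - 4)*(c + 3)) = c^2 - c - 12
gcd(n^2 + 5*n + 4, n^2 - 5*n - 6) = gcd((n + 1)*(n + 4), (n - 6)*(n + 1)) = n + 1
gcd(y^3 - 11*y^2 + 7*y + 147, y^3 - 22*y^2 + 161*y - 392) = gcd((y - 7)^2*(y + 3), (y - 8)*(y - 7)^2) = y^2 - 14*y + 49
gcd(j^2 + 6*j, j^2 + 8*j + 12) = j + 6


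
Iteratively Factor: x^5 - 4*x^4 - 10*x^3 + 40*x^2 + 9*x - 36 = (x - 1)*(x^4 - 3*x^3 - 13*x^2 + 27*x + 36) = (x - 1)*(x + 3)*(x^3 - 6*x^2 + 5*x + 12) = (x - 4)*(x - 1)*(x + 3)*(x^2 - 2*x - 3) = (x - 4)*(x - 1)*(x + 1)*(x + 3)*(x - 3)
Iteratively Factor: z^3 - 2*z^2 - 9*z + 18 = (z - 3)*(z^2 + z - 6) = (z - 3)*(z + 3)*(z - 2)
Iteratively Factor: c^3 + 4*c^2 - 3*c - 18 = (c + 3)*(c^2 + c - 6) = (c - 2)*(c + 3)*(c + 3)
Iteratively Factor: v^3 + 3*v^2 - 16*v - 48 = (v + 4)*(v^2 - v - 12) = (v + 3)*(v + 4)*(v - 4)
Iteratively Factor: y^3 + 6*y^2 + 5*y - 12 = (y + 3)*(y^2 + 3*y - 4) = (y - 1)*(y + 3)*(y + 4)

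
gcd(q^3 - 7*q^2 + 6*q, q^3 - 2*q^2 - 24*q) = q^2 - 6*q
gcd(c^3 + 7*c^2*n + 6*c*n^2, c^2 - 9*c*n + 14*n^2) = 1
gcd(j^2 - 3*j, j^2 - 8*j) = j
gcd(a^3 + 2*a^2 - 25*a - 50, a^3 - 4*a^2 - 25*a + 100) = a^2 - 25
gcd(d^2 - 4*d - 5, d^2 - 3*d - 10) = d - 5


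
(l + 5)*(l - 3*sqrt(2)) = l^2 - 3*sqrt(2)*l + 5*l - 15*sqrt(2)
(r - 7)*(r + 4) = r^2 - 3*r - 28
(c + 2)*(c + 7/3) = c^2 + 13*c/3 + 14/3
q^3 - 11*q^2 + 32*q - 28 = (q - 7)*(q - 2)^2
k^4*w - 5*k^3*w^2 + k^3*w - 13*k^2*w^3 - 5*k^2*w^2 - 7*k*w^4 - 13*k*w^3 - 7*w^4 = (k - 7*w)*(k + w)^2*(k*w + w)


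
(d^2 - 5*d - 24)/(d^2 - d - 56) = (d + 3)/(d + 7)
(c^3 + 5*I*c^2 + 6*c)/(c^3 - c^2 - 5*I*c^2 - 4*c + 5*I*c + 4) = c*(c + 6*I)/(c^2 - c*(1 + 4*I) + 4*I)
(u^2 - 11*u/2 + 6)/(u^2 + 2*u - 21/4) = 2*(u - 4)/(2*u + 7)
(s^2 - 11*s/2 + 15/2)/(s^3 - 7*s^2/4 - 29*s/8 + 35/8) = 4*(s - 3)/(4*s^2 + 3*s - 7)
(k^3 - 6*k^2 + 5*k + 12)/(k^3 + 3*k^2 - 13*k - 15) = (k - 4)/(k + 5)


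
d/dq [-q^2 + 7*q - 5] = 7 - 2*q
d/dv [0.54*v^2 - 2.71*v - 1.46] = 1.08*v - 2.71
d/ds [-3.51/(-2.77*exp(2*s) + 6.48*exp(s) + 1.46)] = (22.7448 - 19.4454*exp(s))*exp(s)/(-2.77*exp(2*s) + 6.48*exp(s) + 1.46)^2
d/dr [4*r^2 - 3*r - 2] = 8*r - 3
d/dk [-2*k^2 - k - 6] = -4*k - 1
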